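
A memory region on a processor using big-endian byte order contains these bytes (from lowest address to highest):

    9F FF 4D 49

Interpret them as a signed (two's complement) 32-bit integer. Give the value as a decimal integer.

-1610658487

In big-endian order the high byte comes first in memory.
The bytes are already most-significant first: 0x9FFF4D49.
Top bit is set, so as a signed 32-bit value this is 0x9FFF4D49 − 2^32 = -1610658487.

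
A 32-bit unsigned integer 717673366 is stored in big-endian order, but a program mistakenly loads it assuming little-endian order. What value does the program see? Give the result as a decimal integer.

717673366 in 32-bit hexadecimal is 0x2AC6D396.
Stored big-endian, the bytes at ascending addresses are 2A C6 D3 96.
Read back as little-endian, the first byte is least significant, giving 0x96D3C62A.
0x96D3C62A = 2530461226.

2530461226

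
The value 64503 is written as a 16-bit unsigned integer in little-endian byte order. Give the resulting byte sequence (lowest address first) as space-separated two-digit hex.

F7 FB

64503 in hexadecimal, padded to 16 bits, is 0xFBF7.
Split into bytes (most-significant first): FB F7.
Little-endian stores the least-significant byte at the lowest address.
So at ascending addresses the bytes are F7 FB.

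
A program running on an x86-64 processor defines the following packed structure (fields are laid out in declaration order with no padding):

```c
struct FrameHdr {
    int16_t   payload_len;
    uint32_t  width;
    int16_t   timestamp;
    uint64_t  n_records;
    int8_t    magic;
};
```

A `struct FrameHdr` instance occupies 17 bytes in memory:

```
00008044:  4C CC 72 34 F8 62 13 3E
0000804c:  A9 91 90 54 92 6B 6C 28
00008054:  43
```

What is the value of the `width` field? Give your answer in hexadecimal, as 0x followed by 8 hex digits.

`width` follows `payload_len` (2 bytes), so it starts at byte offset 2 and occupies 4 bytes.
Bytes at offsets 2..5: 72 34 F8 62.
Little-endian: lowest address holds the least-significant byte.
Reassemble most-significant byte first: 62 F8 34 72 → 0x62F83472.

0x62F83472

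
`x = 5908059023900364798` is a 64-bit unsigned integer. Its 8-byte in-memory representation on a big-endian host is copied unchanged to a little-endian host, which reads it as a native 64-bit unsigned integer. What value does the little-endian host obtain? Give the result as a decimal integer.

5908059023900364798 in 64-bit hexadecimal is 0x51FDA461479F4FFE.
Stored big-endian, the bytes at ascending addresses are 51 FD A4 61 47 9F 4F FE.
Read back as little-endian, the first byte is least significant, giving 0xFE4F9F4761A4FD51.
0xFE4F9F4761A4FD51 = 18325040537723534673.

18325040537723534673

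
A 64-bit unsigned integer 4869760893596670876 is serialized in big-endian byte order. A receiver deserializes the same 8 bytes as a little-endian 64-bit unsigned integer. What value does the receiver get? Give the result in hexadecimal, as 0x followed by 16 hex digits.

0x9C1BEB4BBBDD9443

4869760893596670876 in 64-bit hexadecimal is 0x4394DDBB4BEB1B9C.
Stored big-endian, the bytes at ascending addresses are 43 94 DD BB 4B EB 1B 9C.
Read back as little-endian, the first byte is least significant, giving 0x9C1BEB4BBBDD9443.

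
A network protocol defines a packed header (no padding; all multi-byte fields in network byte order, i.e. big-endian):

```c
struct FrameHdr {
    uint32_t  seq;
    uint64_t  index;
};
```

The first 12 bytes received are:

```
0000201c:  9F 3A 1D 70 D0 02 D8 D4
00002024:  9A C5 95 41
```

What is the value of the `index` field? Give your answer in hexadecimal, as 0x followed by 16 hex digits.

`index` follows `seq` (4 bytes), so it starts at byte offset 4 and occupies 8 bytes.
Bytes at offsets 4..11: D0 02 D8 D4 9A C5 95 41.
Big-endian: lowest address holds the most-significant byte.
The bytes are already most-significant first: 0xD002D8D49AC59541.

0xD002D8D49AC59541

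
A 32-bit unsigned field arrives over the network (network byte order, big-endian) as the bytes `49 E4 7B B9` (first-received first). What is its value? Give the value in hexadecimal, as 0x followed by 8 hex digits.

0x49E47BB9

Big-endian: lowest address holds the most-significant byte.
The bytes are already most-significant first: 0x49E47BB9.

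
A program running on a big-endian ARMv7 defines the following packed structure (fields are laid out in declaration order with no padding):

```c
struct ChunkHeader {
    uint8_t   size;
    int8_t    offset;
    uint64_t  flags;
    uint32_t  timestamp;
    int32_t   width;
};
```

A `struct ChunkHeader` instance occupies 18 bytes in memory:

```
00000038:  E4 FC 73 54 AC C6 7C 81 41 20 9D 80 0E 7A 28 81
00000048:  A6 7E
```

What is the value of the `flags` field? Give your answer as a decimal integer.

8310457180897755424

`flags` follows `size` (1 B), `offset` (1 B), so it starts at offset 1 + 1 = 2 and occupies 8 bytes.
Bytes at offsets 2..9: 73 54 AC C6 7C 81 41 20.
Big-endian: lowest address holds the most-significant byte.
The bytes are already most-significant first: 0x7354ACC67C814120.
0x7354ACC67C814120 = 8310457180897755424.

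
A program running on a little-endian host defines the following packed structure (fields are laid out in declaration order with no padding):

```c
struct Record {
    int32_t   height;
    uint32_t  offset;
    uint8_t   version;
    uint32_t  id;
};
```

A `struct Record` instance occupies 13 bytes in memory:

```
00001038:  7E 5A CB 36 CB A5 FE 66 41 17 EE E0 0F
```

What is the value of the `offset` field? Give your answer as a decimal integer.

`offset` follows `height` (4 bytes), so it starts at byte offset 4 and occupies 4 bytes.
Bytes at offsets 4..7: CB A5 FE 66.
Little-endian stores the least-significant byte at the lowest address.
Reassemble most-significant byte first: 66 FE A5 CB → 0x66FEA5CB.
0x66FEA5CB = 1727964619.

1727964619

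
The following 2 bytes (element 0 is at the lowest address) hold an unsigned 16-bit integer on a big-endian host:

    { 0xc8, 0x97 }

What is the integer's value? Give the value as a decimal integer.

51351

Big-endian: lowest address holds the most-significant byte.
The bytes are already most-significant first: 0xC897.
0xC897 = 51351.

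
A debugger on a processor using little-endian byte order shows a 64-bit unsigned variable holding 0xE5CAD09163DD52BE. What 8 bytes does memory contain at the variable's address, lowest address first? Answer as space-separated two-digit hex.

Split into bytes (most-significant first): E5 CA D0 91 63 DD 52 BE.
Little-endian: lowest address holds the least-significant byte.
So at ascending addresses the bytes are BE 52 DD 63 91 D0 CA E5.

BE 52 DD 63 91 D0 CA E5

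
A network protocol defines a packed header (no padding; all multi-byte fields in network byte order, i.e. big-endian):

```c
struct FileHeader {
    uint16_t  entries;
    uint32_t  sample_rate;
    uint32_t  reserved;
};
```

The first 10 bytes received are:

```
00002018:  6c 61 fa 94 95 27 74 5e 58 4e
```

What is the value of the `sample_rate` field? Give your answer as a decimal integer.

4204041511

`sample_rate` follows `entries` (2 bytes), so it starts at byte offset 2 and occupies 4 bytes.
Bytes at offsets 2..5: FA 94 95 27.
In big-endian order the high byte comes first in memory.
The bytes are already most-significant first: 0xFA949527.
0xFA949527 = 4204041511.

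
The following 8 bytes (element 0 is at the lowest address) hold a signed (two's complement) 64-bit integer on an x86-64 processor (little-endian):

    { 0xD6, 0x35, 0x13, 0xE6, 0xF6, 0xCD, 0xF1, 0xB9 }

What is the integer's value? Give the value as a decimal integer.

Little-endian stores the least-significant byte at the lowest address.
Reassemble most-significant byte first: B9 F1 CD F6 E6 13 35 D6 → 0xB9F1CDF6E61335D6.
Top bit is set, so as a signed 64-bit value this is 0xB9F1CDF6E61335D6 − 2^64 = -5048027246999947818.

-5048027246999947818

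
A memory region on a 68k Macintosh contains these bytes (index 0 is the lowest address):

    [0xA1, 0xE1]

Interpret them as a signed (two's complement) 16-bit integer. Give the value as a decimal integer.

Big-endian: lowest address holds the most-significant byte.
The bytes are already most-significant first: 0xA1E1.
Top bit is set, so as a signed 16-bit value this is 0xA1E1 − 2^16 = -24095.

-24095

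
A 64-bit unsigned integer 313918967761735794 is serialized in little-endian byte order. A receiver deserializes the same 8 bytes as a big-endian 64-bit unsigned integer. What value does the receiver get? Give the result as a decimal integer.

313918967761735794 in 64-bit hexadecimal is 0x045B43A351B21072.
Stored little-endian, the bytes at ascending addresses are 72 10 B2 51 A3 43 5B 04.
Read back as big-endian, the last byte is least significant, giving 0x7210B251A3435B04.
0x7210B251A3435B04 = 8219265383652350724.

8219265383652350724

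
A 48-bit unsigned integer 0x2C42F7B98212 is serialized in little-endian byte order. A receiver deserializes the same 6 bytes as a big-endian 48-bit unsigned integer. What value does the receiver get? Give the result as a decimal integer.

20352675037740

Stored little-endian, the bytes at ascending addresses are 12 82 B9 F7 42 2C.
Read back as big-endian, the last byte is least significant, giving 0x1282B9F7422C.
0x1282B9F7422C = 20352675037740.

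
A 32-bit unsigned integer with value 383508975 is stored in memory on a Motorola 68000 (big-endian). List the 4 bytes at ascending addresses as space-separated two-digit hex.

383508975 in hexadecimal, padded to 32 bits, is 0x16DBE1EF.
Split into bytes (most-significant first): 16 DB E1 EF.
Big-endian: lowest address holds the most-significant byte.
So the memory order matches the most-significant-first order: 16 DB E1 EF.

16 DB E1 EF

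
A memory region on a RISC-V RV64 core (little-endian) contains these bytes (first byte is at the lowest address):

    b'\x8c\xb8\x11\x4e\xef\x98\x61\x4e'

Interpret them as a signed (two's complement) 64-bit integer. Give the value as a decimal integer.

In little-endian order the low byte comes first in memory.
Reassemble most-significant byte first: 4E 61 98 EF 4E 11 B8 8C → 0x4E6198EF4E11B88C.
0x4E6198EF4E11B88C = 5647963561273702540.

5647963561273702540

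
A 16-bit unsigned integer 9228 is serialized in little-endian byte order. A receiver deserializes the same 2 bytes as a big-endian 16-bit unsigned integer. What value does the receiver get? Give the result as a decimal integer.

9228 in 16-bit hexadecimal is 0x240C.
Stored little-endian, the bytes at ascending addresses are 0C 24.
Read back as big-endian, the last byte is least significant, giving 0x0C24.
0x0C24 = 3108.

3108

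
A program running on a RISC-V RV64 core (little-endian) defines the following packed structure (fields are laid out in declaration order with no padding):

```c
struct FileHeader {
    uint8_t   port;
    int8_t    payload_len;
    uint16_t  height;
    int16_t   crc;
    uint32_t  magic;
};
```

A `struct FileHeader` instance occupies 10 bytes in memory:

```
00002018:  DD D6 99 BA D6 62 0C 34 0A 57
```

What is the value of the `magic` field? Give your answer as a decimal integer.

`magic` follows `port` (1 B), `payload_len` (1 B), `height` (2 B), `crc` (2 B), so it starts at offset 1 + 1 + 2 + 2 = 6 and occupies 4 bytes.
Bytes at offsets 6..9: 0C 34 0A 57.
Little-endian stores the least-significant byte at the lowest address.
Reassemble most-significant byte first: 57 0A 34 0C → 0x570A340C.
0x570A340C = 1460286476.

1460286476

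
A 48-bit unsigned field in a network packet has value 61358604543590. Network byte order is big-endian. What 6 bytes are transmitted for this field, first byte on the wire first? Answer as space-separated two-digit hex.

61358604543590 in hexadecimal, padded to 48 bits, is 0x37CE29D3E666.
Split into bytes (most-significant first): 37 CE 29 D3 E6 66.
Big-endian stores the most-significant byte at the lowest address.
So the memory order matches the most-significant-first order: 37 CE 29 D3 E6 66.

37 CE 29 D3 E6 66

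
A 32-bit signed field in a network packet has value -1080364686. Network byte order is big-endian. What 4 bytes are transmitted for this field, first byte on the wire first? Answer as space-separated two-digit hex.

Two's complement of -1080364686 in 32 bits: 1080364686 = 0x40650E8E; invert → 0xBF9AF171; add 1 → 0xBF9AF172.
Split into bytes (most-significant first): BF 9A F1 72.
Big-endian stores the most-significant byte at the lowest address.
So the memory order matches the most-significant-first order: BF 9A F1 72.

BF 9A F1 72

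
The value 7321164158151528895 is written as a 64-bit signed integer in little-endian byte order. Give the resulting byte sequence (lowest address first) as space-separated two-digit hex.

7321164158151528895 in hexadecimal, padded to 64 bits, is 0x659A00033CF191BF.
Split into bytes (most-significant first): 65 9A 00 03 3C F1 91 BF.
Little-endian stores the least-significant byte at the lowest address.
So at ascending addresses the bytes are BF 91 F1 3C 03 00 9A 65.

BF 91 F1 3C 03 00 9A 65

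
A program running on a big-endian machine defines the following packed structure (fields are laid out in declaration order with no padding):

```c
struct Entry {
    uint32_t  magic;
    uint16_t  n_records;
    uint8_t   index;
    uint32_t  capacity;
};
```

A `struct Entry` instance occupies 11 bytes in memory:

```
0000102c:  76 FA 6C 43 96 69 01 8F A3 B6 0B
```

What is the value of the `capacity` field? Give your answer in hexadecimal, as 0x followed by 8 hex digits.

0x8FA3B60B

`capacity` follows `magic` (4 B), `n_records` (2 B), `index` (1 B), so it starts at offset 4 + 2 + 1 = 7 and occupies 4 bytes.
Bytes at offsets 7..10: 8F A3 B6 0B.
Big-endian stores the most-significant byte at the lowest address.
The bytes are already most-significant first: 0x8FA3B60B.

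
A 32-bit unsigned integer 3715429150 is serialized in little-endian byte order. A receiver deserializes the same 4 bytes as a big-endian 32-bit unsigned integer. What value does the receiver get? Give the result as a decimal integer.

519271645

3715429150 in 32-bit hexadecimal is 0xDD74F31E.
Stored little-endian, the bytes at ascending addresses are 1E F3 74 DD.
Read back as big-endian, the last byte is least significant, giving 0x1EF374DD.
0x1EF374DD = 519271645.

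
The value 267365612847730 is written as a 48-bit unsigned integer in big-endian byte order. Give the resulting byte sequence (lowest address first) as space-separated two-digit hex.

F3 2A E8 61 02 72

267365612847730 in hexadecimal, padded to 48 bits, is 0xF32AE8610272.
Split into bytes (most-significant first): F3 2A E8 61 02 72.
Big-endian: lowest address holds the most-significant byte.
So the memory order matches the most-significant-first order: F3 2A E8 61 02 72.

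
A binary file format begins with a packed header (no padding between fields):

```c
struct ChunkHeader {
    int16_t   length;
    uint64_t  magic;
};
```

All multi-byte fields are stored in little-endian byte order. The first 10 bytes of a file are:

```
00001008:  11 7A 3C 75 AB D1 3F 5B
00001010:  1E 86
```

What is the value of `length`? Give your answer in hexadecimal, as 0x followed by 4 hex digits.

0x7A11

`length` is the first field, at byte offset 0, occupying 2 bytes.
Bytes at offsets 0..1: 11 7A.
Little-endian: lowest address holds the least-significant byte.
Reassemble most-significant byte first: 7A 11 → 0x7A11.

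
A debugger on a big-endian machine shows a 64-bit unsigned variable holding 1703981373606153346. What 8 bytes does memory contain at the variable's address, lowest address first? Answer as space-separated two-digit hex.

1703981373606153346 in hexadecimal, padded to 64 bits, is 0x17A5C207FDAD4C82.
Split into bytes (most-significant first): 17 A5 C2 07 FD AD 4C 82.
Big-endian: lowest address holds the most-significant byte.
So the memory order matches the most-significant-first order: 17 A5 C2 07 FD AD 4C 82.

17 A5 C2 07 FD AD 4C 82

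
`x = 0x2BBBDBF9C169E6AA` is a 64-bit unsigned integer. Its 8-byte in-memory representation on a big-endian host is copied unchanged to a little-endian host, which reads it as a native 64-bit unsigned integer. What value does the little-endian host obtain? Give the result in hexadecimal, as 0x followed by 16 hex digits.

Stored big-endian, the bytes at ascending addresses are 2B BB DB F9 C1 69 E6 AA.
Read back as little-endian, the first byte is least significant, giving 0xAAE669C1F9DBBB2B.

0xAAE669C1F9DBBB2B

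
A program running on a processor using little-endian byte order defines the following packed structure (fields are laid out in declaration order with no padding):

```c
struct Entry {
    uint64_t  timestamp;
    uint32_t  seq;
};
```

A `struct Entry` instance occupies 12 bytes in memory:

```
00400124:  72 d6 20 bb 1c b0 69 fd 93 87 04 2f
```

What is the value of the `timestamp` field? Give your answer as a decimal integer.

18260319801595450994

`timestamp` is the first field, at byte offset 0, occupying 8 bytes.
Bytes at offsets 0..7: 72 D6 20 BB 1C B0 69 FD.
Little-endian stores the least-significant byte at the lowest address.
Reassemble most-significant byte first: FD 69 B0 1C BB 20 D6 72 → 0xFD69B01CBB20D672.
0xFD69B01CBB20D672 = 18260319801595450994.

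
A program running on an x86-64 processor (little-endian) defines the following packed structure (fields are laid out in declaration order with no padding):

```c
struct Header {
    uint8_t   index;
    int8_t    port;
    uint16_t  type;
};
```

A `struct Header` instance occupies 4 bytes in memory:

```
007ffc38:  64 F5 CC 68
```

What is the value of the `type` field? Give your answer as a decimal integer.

26828

`type` follows `index` (1 B), `port` (1 B), so it starts at offset 1 + 1 = 2 and occupies 2 bytes.
Bytes at offsets 2..3: CC 68.
Little-endian stores the least-significant byte at the lowest address.
Reassemble most-significant byte first: 68 CC → 0x68CC.
0x68CC = 26828.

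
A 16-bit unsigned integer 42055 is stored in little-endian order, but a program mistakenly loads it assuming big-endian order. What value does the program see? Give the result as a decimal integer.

18340

42055 in 16-bit hexadecimal is 0xA447.
Stored little-endian, the bytes at ascending addresses are 47 A4.
Read back as big-endian, the last byte is least significant, giving 0x47A4.
0x47A4 = 18340.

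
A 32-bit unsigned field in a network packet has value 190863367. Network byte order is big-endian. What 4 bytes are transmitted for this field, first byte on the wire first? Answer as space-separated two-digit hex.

190863367 in hexadecimal, padded to 32 bits, is 0x0B605807.
Split into bytes (most-significant first): 0B 60 58 07.
Big-endian stores the most-significant byte at the lowest address.
So the memory order matches the most-significant-first order: 0B 60 58 07.

0B 60 58 07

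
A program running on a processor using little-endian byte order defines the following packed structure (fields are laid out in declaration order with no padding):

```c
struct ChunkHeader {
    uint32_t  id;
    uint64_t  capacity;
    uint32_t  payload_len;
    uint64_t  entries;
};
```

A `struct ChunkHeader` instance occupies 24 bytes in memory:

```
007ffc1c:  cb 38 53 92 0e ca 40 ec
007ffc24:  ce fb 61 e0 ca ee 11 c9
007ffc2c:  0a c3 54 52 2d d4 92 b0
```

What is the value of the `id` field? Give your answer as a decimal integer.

`id` is the first field, at byte offset 0, occupying 4 bytes.
Bytes at offsets 0..3: CB 38 53 92.
In little-endian order the low byte comes first in memory.
Reassemble most-significant byte first: 92 53 38 CB → 0x925338CB.
0x925338CB = 2454927563.

2454927563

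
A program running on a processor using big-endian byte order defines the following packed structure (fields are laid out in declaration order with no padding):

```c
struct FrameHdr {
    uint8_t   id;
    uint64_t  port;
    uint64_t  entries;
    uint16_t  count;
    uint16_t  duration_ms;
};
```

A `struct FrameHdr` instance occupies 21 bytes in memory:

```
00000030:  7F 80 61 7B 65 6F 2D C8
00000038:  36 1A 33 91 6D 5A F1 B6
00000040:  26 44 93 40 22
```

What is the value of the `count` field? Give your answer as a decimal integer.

17555

`count` follows `id` (1 B), `port` (8 B), `entries` (8 B), so it starts at offset 1 + 8 + 8 = 17 and occupies 2 bytes.
Bytes at offsets 17..18: 44 93.
Big-endian: lowest address holds the most-significant byte.
The bytes are already most-significant first: 0x4493.
0x4493 = 17555.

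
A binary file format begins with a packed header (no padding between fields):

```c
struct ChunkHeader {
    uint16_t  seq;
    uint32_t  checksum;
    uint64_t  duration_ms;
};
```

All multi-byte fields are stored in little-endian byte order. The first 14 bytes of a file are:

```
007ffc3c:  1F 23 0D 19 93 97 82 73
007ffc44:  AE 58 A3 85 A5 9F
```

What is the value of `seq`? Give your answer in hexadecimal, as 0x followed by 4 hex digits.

`seq` is the first field, at byte offset 0, occupying 2 bytes.
Bytes at offsets 0..1: 1F 23.
Little-endian stores the least-significant byte at the lowest address.
Reassemble most-significant byte first: 23 1F → 0x231F.

0x231F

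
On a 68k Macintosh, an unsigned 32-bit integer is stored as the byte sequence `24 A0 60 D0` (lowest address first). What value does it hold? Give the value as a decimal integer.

614490320

Big-endian stores the most-significant byte at the lowest address.
The bytes are already most-significant first: 0x24A060D0.
0x24A060D0 = 614490320.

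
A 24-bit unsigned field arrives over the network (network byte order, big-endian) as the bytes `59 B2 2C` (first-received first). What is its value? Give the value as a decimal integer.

Big-endian: lowest address holds the most-significant byte.
The bytes are already most-significant first: 0x59B22C.
0x59B22C = 5878316.

5878316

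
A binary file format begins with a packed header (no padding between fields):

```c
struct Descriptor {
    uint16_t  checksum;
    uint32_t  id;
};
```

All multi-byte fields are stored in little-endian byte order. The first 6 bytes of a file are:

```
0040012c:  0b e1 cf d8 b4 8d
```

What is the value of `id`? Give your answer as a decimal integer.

`id` follows `checksum` (2 bytes), so it starts at byte offset 2 and occupies 4 bytes.
Bytes at offsets 2..5: CF D8 B4 8D.
Little-endian stores the least-significant byte at the lowest address.
Reassemble most-significant byte first: 8D B4 D8 CF → 0x8DB4D8CF.
0x8DB4D8CF = 2377439439.

2377439439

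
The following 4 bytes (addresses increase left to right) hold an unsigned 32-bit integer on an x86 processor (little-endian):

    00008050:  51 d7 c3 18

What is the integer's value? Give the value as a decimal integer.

In little-endian order the low byte comes first in memory.
Reassemble most-significant byte first: 18 C3 D7 51 → 0x18C3D751.
0x18C3D751 = 415487825.

415487825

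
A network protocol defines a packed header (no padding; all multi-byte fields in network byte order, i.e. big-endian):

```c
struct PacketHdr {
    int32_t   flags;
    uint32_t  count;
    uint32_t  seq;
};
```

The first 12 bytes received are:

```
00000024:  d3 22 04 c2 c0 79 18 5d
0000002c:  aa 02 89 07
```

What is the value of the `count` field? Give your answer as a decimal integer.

`count` follows `flags` (4 bytes), so it starts at byte offset 4 and occupies 4 bytes.
Bytes at offsets 4..7: C0 79 18 5D.
Big-endian: lowest address holds the most-significant byte.
The bytes are already most-significant first: 0xC079185D.
0xC079185D = 3229161565.

3229161565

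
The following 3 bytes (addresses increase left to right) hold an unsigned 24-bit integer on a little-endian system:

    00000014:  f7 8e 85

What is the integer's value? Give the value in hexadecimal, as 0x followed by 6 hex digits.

Little-endian stores the least-significant byte at the lowest address.
Reassemble most-significant byte first: 85 8E F7 → 0x858EF7.

0x858EF7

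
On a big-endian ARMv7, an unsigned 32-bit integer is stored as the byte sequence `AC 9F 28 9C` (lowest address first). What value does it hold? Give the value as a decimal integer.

2896111772

Big-endian stores the most-significant byte at the lowest address.
The bytes are already most-significant first: 0xAC9F289C.
0xAC9F289C = 2896111772.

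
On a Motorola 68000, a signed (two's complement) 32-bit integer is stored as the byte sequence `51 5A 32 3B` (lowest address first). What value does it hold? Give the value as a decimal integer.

1364865595

Big-endian stores the most-significant byte at the lowest address.
The bytes are already most-significant first: 0x515A323B.
0x515A323B = 1364865595.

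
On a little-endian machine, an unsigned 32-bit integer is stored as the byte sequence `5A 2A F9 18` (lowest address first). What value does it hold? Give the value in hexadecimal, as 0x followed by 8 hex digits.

Little-endian: lowest address holds the least-significant byte.
Reassemble most-significant byte first: 18 F9 2A 5A → 0x18F92A5A.

0x18F92A5A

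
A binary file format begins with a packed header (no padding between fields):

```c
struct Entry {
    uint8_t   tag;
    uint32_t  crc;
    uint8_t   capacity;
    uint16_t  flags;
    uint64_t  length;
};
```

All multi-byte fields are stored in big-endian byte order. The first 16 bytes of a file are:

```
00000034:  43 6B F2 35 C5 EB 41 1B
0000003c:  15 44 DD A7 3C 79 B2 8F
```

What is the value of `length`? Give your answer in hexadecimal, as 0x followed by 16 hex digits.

0x1544DDA73C79B28F

`length` follows `tag` (1 B), `crc` (4 B), `capacity` (1 B), `flags` (2 B), so it starts at offset 1 + 4 + 1 + 2 = 8 and occupies 8 bytes.
Bytes at offsets 8..15: 15 44 DD A7 3C 79 B2 8F.
In big-endian order the high byte comes first in memory.
The bytes are already most-significant first: 0x1544DDA73C79B28F.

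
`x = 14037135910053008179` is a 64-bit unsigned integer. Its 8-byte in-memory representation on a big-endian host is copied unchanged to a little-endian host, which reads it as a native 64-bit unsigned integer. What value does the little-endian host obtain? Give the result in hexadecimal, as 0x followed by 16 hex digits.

0x33D396FEBCECCDC2

14037135910053008179 in 64-bit hexadecimal is 0xC2CDECBCFE96D333.
Stored big-endian, the bytes at ascending addresses are C2 CD EC BC FE 96 D3 33.
Read back as little-endian, the first byte is least significant, giving 0x33D396FEBCECCDC2.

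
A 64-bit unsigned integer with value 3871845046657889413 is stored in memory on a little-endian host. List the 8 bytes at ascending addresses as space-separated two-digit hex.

85 34 66 57 8E 8E BB 35

3871845046657889413 in hexadecimal, padded to 64 bits, is 0x35BB8E8E57663485.
Split into bytes (most-significant first): 35 BB 8E 8E 57 66 34 85.
In little-endian order the low byte comes first in memory.
So at ascending addresses the bytes are 85 34 66 57 8E 8E BB 35.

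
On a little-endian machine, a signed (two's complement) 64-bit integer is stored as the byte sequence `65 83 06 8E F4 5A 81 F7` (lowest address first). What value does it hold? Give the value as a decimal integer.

Little-endian: lowest address holds the least-significant byte.
Reassemble most-significant byte first: F7 81 5A F4 8E 06 83 65 → 0xF7815AF48E068365.
Top bit is set, so as a signed 64-bit value this is 0xF7815AF48E068365 − 2^64 = -612108067944365211.

-612108067944365211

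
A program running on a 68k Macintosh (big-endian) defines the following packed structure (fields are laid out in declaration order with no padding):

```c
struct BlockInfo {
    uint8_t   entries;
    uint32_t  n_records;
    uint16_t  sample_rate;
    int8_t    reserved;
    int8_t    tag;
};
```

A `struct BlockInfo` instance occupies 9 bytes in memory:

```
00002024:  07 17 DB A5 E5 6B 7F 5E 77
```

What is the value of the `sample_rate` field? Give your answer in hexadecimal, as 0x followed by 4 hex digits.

0x6B7F

`sample_rate` follows `entries` (1 B), `n_records` (4 B), so it starts at offset 1 + 4 = 5 and occupies 2 bytes.
Bytes at offsets 5..6: 6B 7F.
In big-endian order the high byte comes first in memory.
The bytes are already most-significant first: 0x6B7F.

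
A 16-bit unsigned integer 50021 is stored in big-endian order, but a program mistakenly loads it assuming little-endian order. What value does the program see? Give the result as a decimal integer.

50021 in 16-bit hexadecimal is 0xC365.
Stored big-endian, the bytes at ascending addresses are C3 65.
Read back as little-endian, the first byte is least significant, giving 0x65C3.
0x65C3 = 26051.

26051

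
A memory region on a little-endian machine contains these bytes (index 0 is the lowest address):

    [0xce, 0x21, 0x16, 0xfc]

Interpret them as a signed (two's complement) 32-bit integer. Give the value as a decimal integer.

Little-endian stores the least-significant byte at the lowest address.
Reassemble most-significant byte first: FC 16 21 CE → 0xFC1621CE.
Top bit is set, so as a signed 32-bit value this is 0xFC1621CE − 2^32 = -65658418.

-65658418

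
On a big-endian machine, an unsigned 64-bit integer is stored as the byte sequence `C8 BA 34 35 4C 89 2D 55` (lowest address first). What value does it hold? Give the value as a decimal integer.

14463930556775738709

Big-endian: lowest address holds the most-significant byte.
The bytes are already most-significant first: 0xC8BA34354C892D55.
0xC8BA34354C892D55 = 14463930556775738709.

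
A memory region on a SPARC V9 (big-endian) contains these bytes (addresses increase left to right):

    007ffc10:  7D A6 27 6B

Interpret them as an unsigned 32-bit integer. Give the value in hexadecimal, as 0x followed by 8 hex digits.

In big-endian order the high byte comes first in memory.
The bytes are already most-significant first: 0x7DA6276B.

0x7DA6276B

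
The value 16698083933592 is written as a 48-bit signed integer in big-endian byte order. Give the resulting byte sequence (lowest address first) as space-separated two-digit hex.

16698083933592 in hexadecimal, padded to 48 bits, is 0x0F2FD35C7D98.
Split into bytes (most-significant first): 0F 2F D3 5C 7D 98.
Big-endian stores the most-significant byte at the lowest address.
So the memory order matches the most-significant-first order: 0F 2F D3 5C 7D 98.

0F 2F D3 5C 7D 98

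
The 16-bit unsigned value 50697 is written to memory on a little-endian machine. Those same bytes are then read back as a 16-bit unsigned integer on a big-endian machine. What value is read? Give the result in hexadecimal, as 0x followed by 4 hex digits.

50697 in 16-bit hexadecimal is 0xC609.
Stored little-endian, the bytes at ascending addresses are 09 C6.
Read back as big-endian, the last byte is least significant, giving 0x09C6.

0x09C6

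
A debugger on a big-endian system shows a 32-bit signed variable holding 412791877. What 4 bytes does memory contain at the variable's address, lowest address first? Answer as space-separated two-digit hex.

412791877 in hexadecimal, padded to 32 bits, is 0x189AB445.
Split into bytes (most-significant first): 18 9A B4 45.
Big-endian: lowest address holds the most-significant byte.
So the memory order matches the most-significant-first order: 18 9A B4 45.

18 9A B4 45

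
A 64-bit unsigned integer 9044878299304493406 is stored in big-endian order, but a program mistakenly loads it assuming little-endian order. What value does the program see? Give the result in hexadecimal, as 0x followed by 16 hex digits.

9044878299304493406 in 64-bit hexadecimal is 0x7D85DCE432AF015E.
Stored big-endian, the bytes at ascending addresses are 7D 85 DC E4 32 AF 01 5E.
Read back as little-endian, the first byte is least significant, giving 0x5E01AF32E4DC857D.

0x5E01AF32E4DC857D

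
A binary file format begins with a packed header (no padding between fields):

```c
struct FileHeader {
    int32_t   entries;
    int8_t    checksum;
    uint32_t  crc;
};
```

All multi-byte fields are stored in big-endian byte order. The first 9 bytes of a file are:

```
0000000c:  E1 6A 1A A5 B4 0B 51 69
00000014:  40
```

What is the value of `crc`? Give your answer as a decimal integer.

189884736

`crc` follows `entries` (4 B), `checksum` (1 B), so it starts at offset 4 + 1 = 5 and occupies 4 bytes.
Bytes at offsets 5..8: 0B 51 69 40.
Big-endian: lowest address holds the most-significant byte.
The bytes are already most-significant first: 0x0B516940.
0x0B516940 = 189884736.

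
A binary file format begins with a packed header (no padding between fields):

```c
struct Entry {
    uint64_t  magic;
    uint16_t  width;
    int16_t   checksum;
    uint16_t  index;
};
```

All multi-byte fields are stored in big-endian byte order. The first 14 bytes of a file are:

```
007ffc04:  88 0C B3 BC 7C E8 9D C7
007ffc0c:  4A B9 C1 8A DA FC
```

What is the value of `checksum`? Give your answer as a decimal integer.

`checksum` follows `magic` (8 B), `width` (2 B), so it starts at offset 8 + 2 = 10 and occupies 2 bytes.
Bytes at offsets 10..11: C1 8A.
Big-endian: lowest address holds the most-significant byte.
The bytes are already most-significant first: 0xC18A.
Top bit is set, so as a signed 16-bit value this is 0xC18A − 2^16 = -15990.

-15990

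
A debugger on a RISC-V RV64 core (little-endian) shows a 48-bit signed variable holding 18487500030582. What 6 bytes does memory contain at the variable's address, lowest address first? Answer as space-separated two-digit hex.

18487500030582 in hexadecimal, padded to 48 bits, is 0x10D074DF4276.
Split into bytes (most-significant first): 10 D0 74 DF 42 76.
In little-endian order the low byte comes first in memory.
So at ascending addresses the bytes are 76 42 DF 74 D0 10.

76 42 DF 74 D0 10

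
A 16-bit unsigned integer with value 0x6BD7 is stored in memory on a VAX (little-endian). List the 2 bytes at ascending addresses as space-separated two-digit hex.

Split into bytes (most-significant first): 6B D7.
In little-endian order the low byte comes first in memory.
So at ascending addresses the bytes are D7 6B.

D7 6B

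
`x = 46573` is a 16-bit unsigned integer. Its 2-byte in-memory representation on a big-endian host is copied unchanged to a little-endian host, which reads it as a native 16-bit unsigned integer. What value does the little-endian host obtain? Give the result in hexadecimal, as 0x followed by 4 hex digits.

46573 in 16-bit hexadecimal is 0xB5ED.
Stored big-endian, the bytes at ascending addresses are B5 ED.
Read back as little-endian, the first byte is least significant, giving 0xEDB5.

0xEDB5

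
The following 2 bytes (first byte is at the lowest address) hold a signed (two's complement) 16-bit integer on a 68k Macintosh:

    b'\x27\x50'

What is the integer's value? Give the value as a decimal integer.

10064

Big-endian: lowest address holds the most-significant byte.
The bytes are already most-significant first: 0x2750.
0x2750 = 10064.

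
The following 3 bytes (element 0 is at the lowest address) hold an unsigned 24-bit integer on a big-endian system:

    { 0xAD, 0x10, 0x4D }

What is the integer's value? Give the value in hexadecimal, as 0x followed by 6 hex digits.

0xAD104D

Big-endian: lowest address holds the most-significant byte.
The bytes are already most-significant first: 0xAD104D.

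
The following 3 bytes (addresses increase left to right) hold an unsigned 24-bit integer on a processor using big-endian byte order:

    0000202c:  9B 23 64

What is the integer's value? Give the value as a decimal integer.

10167140

Big-endian: lowest address holds the most-significant byte.
The bytes are already most-significant first: 0x9B2364.
0x9B2364 = 10167140.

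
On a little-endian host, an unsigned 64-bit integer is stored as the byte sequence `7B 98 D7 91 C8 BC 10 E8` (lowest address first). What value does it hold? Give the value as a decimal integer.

16722072986052958331

Little-endian: lowest address holds the least-significant byte.
Reassemble most-significant byte first: E8 10 BC C8 91 D7 98 7B → 0xE810BCC891D7987B.
0xE810BCC891D7987B = 16722072986052958331.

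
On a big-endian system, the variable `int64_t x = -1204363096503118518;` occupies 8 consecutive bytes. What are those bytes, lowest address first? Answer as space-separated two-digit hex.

EF 49 3E 25 0C 57 95 4A

Two's complement of -1204363096503118518 in 64 bits: 1204363096503118518 = 0x10B6C1DAF3A86AB6; invert → 0xEF493E250C579549; add 1 → 0xEF493E250C57954A.
Split into bytes (most-significant first): EF 49 3E 25 0C 57 95 4A.
Big-endian stores the most-significant byte at the lowest address.
So the memory order matches the most-significant-first order: EF 49 3E 25 0C 57 95 4A.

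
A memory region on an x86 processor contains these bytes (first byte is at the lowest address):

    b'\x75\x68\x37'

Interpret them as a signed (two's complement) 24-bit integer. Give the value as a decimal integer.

3631221

In little-endian order the low byte comes first in memory.
Reassemble most-significant byte first: 37 68 75 → 0x376875.
0x376875 = 3631221.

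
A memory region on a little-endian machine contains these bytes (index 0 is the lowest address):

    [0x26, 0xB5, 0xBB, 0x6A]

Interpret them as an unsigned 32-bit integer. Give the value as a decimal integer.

Little-endian: lowest address holds the least-significant byte.
Reassemble most-significant byte first: 6A BB B5 26 → 0x6ABBB526.
0x6ABBB526 = 1790686502.

1790686502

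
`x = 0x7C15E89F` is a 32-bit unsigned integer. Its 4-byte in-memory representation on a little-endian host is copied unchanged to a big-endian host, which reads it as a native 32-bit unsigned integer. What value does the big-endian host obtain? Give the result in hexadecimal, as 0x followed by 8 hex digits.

0x9FE8157C

Stored little-endian, the bytes at ascending addresses are 9F E8 15 7C.
Read back as big-endian, the last byte is least significant, giving 0x9FE8157C.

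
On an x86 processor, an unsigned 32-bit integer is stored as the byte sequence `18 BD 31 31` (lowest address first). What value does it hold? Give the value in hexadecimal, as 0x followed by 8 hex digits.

In little-endian order the low byte comes first in memory.
Reassemble most-significant byte first: 31 31 BD 18 → 0x3131BD18.

0x3131BD18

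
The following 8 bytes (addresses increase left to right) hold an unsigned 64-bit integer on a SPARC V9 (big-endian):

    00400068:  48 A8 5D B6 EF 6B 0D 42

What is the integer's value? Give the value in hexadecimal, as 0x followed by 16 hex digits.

In big-endian order the high byte comes first in memory.
The bytes are already most-significant first: 0x48A85DB6EF6B0D42.

0x48A85DB6EF6B0D42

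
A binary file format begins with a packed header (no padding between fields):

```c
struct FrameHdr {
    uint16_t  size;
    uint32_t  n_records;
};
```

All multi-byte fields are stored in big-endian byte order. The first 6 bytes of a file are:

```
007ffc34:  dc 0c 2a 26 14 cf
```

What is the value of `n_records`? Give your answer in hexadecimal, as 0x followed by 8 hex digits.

0x2A2614CF

`n_records` follows `size` (2 bytes), so it starts at byte offset 2 and occupies 4 bytes.
Bytes at offsets 2..5: 2A 26 14 CF.
In big-endian order the high byte comes first in memory.
The bytes are already most-significant first: 0x2A2614CF.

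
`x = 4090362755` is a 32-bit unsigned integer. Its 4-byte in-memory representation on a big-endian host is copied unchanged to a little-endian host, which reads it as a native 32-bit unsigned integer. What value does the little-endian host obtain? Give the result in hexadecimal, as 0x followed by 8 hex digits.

0x83FBCDF3

4090362755 in 32-bit hexadecimal is 0xF3CDFB83.
Stored big-endian, the bytes at ascending addresses are F3 CD FB 83.
Read back as little-endian, the first byte is least significant, giving 0x83FBCDF3.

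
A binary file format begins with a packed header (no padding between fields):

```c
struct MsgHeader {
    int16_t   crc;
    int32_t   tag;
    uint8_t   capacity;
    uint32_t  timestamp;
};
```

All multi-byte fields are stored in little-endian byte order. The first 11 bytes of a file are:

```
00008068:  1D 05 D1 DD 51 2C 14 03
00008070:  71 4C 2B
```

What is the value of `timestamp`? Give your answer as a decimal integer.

726429955

`timestamp` follows `crc` (2 B), `tag` (4 B), `capacity` (1 B), so it starts at offset 2 + 4 + 1 = 7 and occupies 4 bytes.
Bytes at offsets 7..10: 03 71 4C 2B.
Little-endian stores the least-significant byte at the lowest address.
Reassemble most-significant byte first: 2B 4C 71 03 → 0x2B4C7103.
0x2B4C7103 = 726429955.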